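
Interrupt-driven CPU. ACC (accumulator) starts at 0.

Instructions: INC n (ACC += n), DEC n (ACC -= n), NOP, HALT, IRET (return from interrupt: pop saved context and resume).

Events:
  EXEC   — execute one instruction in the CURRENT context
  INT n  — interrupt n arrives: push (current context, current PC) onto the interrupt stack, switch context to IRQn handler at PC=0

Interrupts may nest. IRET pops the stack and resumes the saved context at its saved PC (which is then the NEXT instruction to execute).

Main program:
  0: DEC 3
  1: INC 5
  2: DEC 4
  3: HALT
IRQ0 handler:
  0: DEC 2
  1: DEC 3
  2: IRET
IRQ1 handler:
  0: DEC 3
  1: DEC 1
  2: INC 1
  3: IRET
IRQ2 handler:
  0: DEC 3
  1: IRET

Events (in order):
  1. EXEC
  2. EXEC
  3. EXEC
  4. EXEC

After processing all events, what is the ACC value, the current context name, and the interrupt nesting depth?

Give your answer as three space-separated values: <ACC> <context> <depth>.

Answer: -2 MAIN 0

Derivation:
Event 1 (EXEC): [MAIN] PC=0: DEC 3 -> ACC=-3
Event 2 (EXEC): [MAIN] PC=1: INC 5 -> ACC=2
Event 3 (EXEC): [MAIN] PC=2: DEC 4 -> ACC=-2
Event 4 (EXEC): [MAIN] PC=3: HALT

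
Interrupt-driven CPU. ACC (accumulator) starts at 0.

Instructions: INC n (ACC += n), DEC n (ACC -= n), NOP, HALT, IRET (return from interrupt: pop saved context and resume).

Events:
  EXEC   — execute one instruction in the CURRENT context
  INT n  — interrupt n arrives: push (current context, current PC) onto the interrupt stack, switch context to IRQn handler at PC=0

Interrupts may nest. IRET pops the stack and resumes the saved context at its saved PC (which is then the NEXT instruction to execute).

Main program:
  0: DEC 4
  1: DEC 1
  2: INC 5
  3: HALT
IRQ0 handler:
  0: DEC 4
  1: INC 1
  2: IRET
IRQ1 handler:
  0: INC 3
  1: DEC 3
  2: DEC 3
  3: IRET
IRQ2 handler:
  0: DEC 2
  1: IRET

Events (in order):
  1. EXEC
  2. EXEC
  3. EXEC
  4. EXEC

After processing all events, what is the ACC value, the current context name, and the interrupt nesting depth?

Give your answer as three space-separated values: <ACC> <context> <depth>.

Event 1 (EXEC): [MAIN] PC=0: DEC 4 -> ACC=-4
Event 2 (EXEC): [MAIN] PC=1: DEC 1 -> ACC=-5
Event 3 (EXEC): [MAIN] PC=2: INC 5 -> ACC=0
Event 4 (EXEC): [MAIN] PC=3: HALT

Answer: 0 MAIN 0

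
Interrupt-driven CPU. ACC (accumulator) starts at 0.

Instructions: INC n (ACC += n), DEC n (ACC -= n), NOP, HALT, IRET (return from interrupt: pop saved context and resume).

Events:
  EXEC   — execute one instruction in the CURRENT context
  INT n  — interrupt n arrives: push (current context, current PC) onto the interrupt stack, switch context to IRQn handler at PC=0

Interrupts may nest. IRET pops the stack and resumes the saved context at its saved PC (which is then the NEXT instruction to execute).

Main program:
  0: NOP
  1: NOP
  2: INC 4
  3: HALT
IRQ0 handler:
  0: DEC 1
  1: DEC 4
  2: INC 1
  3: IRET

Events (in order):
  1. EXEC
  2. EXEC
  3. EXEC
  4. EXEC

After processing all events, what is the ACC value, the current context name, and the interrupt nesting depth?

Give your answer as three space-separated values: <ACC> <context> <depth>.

Event 1 (EXEC): [MAIN] PC=0: NOP
Event 2 (EXEC): [MAIN] PC=1: NOP
Event 3 (EXEC): [MAIN] PC=2: INC 4 -> ACC=4
Event 4 (EXEC): [MAIN] PC=3: HALT

Answer: 4 MAIN 0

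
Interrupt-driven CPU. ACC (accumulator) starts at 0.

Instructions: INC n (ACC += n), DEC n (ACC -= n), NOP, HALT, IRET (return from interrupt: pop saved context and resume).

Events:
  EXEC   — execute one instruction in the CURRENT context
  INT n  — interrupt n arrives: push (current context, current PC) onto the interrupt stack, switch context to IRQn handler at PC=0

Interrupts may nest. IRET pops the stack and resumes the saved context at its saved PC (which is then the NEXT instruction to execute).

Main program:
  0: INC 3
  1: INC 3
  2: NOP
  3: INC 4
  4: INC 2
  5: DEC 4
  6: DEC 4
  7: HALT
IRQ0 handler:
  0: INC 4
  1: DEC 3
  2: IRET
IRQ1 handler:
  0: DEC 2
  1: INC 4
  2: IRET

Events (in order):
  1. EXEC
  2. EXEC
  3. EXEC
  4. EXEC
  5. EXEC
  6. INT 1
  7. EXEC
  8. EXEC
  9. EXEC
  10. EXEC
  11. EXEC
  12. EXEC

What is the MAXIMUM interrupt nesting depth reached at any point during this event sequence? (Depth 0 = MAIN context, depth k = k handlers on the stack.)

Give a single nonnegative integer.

Answer: 1

Derivation:
Event 1 (EXEC): [MAIN] PC=0: INC 3 -> ACC=3 [depth=0]
Event 2 (EXEC): [MAIN] PC=1: INC 3 -> ACC=6 [depth=0]
Event 3 (EXEC): [MAIN] PC=2: NOP [depth=0]
Event 4 (EXEC): [MAIN] PC=3: INC 4 -> ACC=10 [depth=0]
Event 5 (EXEC): [MAIN] PC=4: INC 2 -> ACC=12 [depth=0]
Event 6 (INT 1): INT 1 arrives: push (MAIN, PC=5), enter IRQ1 at PC=0 (depth now 1) [depth=1]
Event 7 (EXEC): [IRQ1] PC=0: DEC 2 -> ACC=10 [depth=1]
Event 8 (EXEC): [IRQ1] PC=1: INC 4 -> ACC=14 [depth=1]
Event 9 (EXEC): [IRQ1] PC=2: IRET -> resume MAIN at PC=5 (depth now 0) [depth=0]
Event 10 (EXEC): [MAIN] PC=5: DEC 4 -> ACC=10 [depth=0]
Event 11 (EXEC): [MAIN] PC=6: DEC 4 -> ACC=6 [depth=0]
Event 12 (EXEC): [MAIN] PC=7: HALT [depth=0]
Max depth observed: 1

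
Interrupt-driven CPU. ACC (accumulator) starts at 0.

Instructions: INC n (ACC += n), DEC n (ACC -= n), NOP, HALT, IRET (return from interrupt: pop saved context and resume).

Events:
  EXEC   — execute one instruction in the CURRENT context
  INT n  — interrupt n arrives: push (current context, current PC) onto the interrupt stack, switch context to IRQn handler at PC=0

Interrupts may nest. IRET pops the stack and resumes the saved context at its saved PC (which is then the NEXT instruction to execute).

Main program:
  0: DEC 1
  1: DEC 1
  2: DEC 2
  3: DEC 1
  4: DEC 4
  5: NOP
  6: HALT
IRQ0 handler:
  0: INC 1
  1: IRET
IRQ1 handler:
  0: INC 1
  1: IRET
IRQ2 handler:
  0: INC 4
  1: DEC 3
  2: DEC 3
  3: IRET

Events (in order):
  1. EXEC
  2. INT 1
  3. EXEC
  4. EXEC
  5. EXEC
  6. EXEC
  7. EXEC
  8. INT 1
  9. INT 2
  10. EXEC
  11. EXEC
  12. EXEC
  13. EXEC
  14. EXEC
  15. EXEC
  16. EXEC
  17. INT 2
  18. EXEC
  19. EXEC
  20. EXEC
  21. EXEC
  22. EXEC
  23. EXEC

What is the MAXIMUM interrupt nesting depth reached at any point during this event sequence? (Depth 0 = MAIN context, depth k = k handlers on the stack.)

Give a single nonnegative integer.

Event 1 (EXEC): [MAIN] PC=0: DEC 1 -> ACC=-1 [depth=0]
Event 2 (INT 1): INT 1 arrives: push (MAIN, PC=1), enter IRQ1 at PC=0 (depth now 1) [depth=1]
Event 3 (EXEC): [IRQ1] PC=0: INC 1 -> ACC=0 [depth=1]
Event 4 (EXEC): [IRQ1] PC=1: IRET -> resume MAIN at PC=1 (depth now 0) [depth=0]
Event 5 (EXEC): [MAIN] PC=1: DEC 1 -> ACC=-1 [depth=0]
Event 6 (EXEC): [MAIN] PC=2: DEC 2 -> ACC=-3 [depth=0]
Event 7 (EXEC): [MAIN] PC=3: DEC 1 -> ACC=-4 [depth=0]
Event 8 (INT 1): INT 1 arrives: push (MAIN, PC=4), enter IRQ1 at PC=0 (depth now 1) [depth=1]
Event 9 (INT 2): INT 2 arrives: push (IRQ1, PC=0), enter IRQ2 at PC=0 (depth now 2) [depth=2]
Event 10 (EXEC): [IRQ2] PC=0: INC 4 -> ACC=0 [depth=2]
Event 11 (EXEC): [IRQ2] PC=1: DEC 3 -> ACC=-3 [depth=2]
Event 12 (EXEC): [IRQ2] PC=2: DEC 3 -> ACC=-6 [depth=2]
Event 13 (EXEC): [IRQ2] PC=3: IRET -> resume IRQ1 at PC=0 (depth now 1) [depth=1]
Event 14 (EXEC): [IRQ1] PC=0: INC 1 -> ACC=-5 [depth=1]
Event 15 (EXEC): [IRQ1] PC=1: IRET -> resume MAIN at PC=4 (depth now 0) [depth=0]
Event 16 (EXEC): [MAIN] PC=4: DEC 4 -> ACC=-9 [depth=0]
Event 17 (INT 2): INT 2 arrives: push (MAIN, PC=5), enter IRQ2 at PC=0 (depth now 1) [depth=1]
Event 18 (EXEC): [IRQ2] PC=0: INC 4 -> ACC=-5 [depth=1]
Event 19 (EXEC): [IRQ2] PC=1: DEC 3 -> ACC=-8 [depth=1]
Event 20 (EXEC): [IRQ2] PC=2: DEC 3 -> ACC=-11 [depth=1]
Event 21 (EXEC): [IRQ2] PC=3: IRET -> resume MAIN at PC=5 (depth now 0) [depth=0]
Event 22 (EXEC): [MAIN] PC=5: NOP [depth=0]
Event 23 (EXEC): [MAIN] PC=6: HALT [depth=0]
Max depth observed: 2

Answer: 2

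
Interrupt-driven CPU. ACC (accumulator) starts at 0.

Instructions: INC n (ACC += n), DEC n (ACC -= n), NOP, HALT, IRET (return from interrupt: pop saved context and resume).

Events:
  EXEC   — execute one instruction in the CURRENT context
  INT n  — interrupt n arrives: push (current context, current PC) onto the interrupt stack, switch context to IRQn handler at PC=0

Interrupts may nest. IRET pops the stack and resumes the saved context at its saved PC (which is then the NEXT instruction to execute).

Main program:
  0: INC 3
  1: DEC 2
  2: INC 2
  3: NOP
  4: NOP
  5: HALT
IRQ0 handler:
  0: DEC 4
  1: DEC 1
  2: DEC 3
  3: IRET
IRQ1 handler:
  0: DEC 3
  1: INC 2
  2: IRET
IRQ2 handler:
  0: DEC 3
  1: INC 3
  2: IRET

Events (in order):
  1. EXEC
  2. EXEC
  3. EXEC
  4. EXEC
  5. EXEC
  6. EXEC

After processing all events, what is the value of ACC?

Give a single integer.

Answer: 3

Derivation:
Event 1 (EXEC): [MAIN] PC=0: INC 3 -> ACC=3
Event 2 (EXEC): [MAIN] PC=1: DEC 2 -> ACC=1
Event 3 (EXEC): [MAIN] PC=2: INC 2 -> ACC=3
Event 4 (EXEC): [MAIN] PC=3: NOP
Event 5 (EXEC): [MAIN] PC=4: NOP
Event 6 (EXEC): [MAIN] PC=5: HALT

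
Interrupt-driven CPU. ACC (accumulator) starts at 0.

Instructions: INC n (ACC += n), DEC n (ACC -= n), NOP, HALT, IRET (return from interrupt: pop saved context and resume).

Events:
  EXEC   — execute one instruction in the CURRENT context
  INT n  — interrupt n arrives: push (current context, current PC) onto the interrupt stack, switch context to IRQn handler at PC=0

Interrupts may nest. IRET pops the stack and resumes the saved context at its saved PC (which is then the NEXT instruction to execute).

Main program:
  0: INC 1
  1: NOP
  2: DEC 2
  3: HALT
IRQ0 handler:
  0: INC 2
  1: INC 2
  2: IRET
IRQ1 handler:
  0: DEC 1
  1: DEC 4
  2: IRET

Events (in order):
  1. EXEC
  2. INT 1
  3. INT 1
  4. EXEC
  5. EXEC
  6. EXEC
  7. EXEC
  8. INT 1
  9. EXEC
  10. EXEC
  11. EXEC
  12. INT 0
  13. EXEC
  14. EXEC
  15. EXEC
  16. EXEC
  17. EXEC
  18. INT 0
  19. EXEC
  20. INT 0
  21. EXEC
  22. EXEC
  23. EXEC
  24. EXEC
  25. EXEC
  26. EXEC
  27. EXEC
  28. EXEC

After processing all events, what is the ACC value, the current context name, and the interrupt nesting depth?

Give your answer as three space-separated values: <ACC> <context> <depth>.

Event 1 (EXEC): [MAIN] PC=0: INC 1 -> ACC=1
Event 2 (INT 1): INT 1 arrives: push (MAIN, PC=1), enter IRQ1 at PC=0 (depth now 1)
Event 3 (INT 1): INT 1 arrives: push (IRQ1, PC=0), enter IRQ1 at PC=0 (depth now 2)
Event 4 (EXEC): [IRQ1] PC=0: DEC 1 -> ACC=0
Event 5 (EXEC): [IRQ1] PC=1: DEC 4 -> ACC=-4
Event 6 (EXEC): [IRQ1] PC=2: IRET -> resume IRQ1 at PC=0 (depth now 1)
Event 7 (EXEC): [IRQ1] PC=0: DEC 1 -> ACC=-5
Event 8 (INT 1): INT 1 arrives: push (IRQ1, PC=1), enter IRQ1 at PC=0 (depth now 2)
Event 9 (EXEC): [IRQ1] PC=0: DEC 1 -> ACC=-6
Event 10 (EXEC): [IRQ1] PC=1: DEC 4 -> ACC=-10
Event 11 (EXEC): [IRQ1] PC=2: IRET -> resume IRQ1 at PC=1 (depth now 1)
Event 12 (INT 0): INT 0 arrives: push (IRQ1, PC=1), enter IRQ0 at PC=0 (depth now 2)
Event 13 (EXEC): [IRQ0] PC=0: INC 2 -> ACC=-8
Event 14 (EXEC): [IRQ0] PC=1: INC 2 -> ACC=-6
Event 15 (EXEC): [IRQ0] PC=2: IRET -> resume IRQ1 at PC=1 (depth now 1)
Event 16 (EXEC): [IRQ1] PC=1: DEC 4 -> ACC=-10
Event 17 (EXEC): [IRQ1] PC=2: IRET -> resume MAIN at PC=1 (depth now 0)
Event 18 (INT 0): INT 0 arrives: push (MAIN, PC=1), enter IRQ0 at PC=0 (depth now 1)
Event 19 (EXEC): [IRQ0] PC=0: INC 2 -> ACC=-8
Event 20 (INT 0): INT 0 arrives: push (IRQ0, PC=1), enter IRQ0 at PC=0 (depth now 2)
Event 21 (EXEC): [IRQ0] PC=0: INC 2 -> ACC=-6
Event 22 (EXEC): [IRQ0] PC=1: INC 2 -> ACC=-4
Event 23 (EXEC): [IRQ0] PC=2: IRET -> resume IRQ0 at PC=1 (depth now 1)
Event 24 (EXEC): [IRQ0] PC=1: INC 2 -> ACC=-2
Event 25 (EXEC): [IRQ0] PC=2: IRET -> resume MAIN at PC=1 (depth now 0)
Event 26 (EXEC): [MAIN] PC=1: NOP
Event 27 (EXEC): [MAIN] PC=2: DEC 2 -> ACC=-4
Event 28 (EXEC): [MAIN] PC=3: HALT

Answer: -4 MAIN 0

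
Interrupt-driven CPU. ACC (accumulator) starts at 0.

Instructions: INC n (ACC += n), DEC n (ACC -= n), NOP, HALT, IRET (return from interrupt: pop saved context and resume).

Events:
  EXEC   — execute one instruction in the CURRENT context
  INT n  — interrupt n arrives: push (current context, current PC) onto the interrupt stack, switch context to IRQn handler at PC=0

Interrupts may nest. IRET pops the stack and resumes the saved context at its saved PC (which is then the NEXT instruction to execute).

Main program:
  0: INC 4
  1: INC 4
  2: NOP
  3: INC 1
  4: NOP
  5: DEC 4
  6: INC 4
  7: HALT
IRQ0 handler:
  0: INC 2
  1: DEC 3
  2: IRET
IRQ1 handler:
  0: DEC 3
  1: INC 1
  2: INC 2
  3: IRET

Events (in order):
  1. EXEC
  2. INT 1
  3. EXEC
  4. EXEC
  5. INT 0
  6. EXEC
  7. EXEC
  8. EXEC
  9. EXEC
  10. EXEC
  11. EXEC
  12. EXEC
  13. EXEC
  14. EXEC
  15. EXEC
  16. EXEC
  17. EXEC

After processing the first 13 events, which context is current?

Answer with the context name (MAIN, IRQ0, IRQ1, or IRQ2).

Answer: MAIN

Derivation:
Event 1 (EXEC): [MAIN] PC=0: INC 4 -> ACC=4
Event 2 (INT 1): INT 1 arrives: push (MAIN, PC=1), enter IRQ1 at PC=0 (depth now 1)
Event 3 (EXEC): [IRQ1] PC=0: DEC 3 -> ACC=1
Event 4 (EXEC): [IRQ1] PC=1: INC 1 -> ACC=2
Event 5 (INT 0): INT 0 arrives: push (IRQ1, PC=2), enter IRQ0 at PC=0 (depth now 2)
Event 6 (EXEC): [IRQ0] PC=0: INC 2 -> ACC=4
Event 7 (EXEC): [IRQ0] PC=1: DEC 3 -> ACC=1
Event 8 (EXEC): [IRQ0] PC=2: IRET -> resume IRQ1 at PC=2 (depth now 1)
Event 9 (EXEC): [IRQ1] PC=2: INC 2 -> ACC=3
Event 10 (EXEC): [IRQ1] PC=3: IRET -> resume MAIN at PC=1 (depth now 0)
Event 11 (EXEC): [MAIN] PC=1: INC 4 -> ACC=7
Event 12 (EXEC): [MAIN] PC=2: NOP
Event 13 (EXEC): [MAIN] PC=3: INC 1 -> ACC=8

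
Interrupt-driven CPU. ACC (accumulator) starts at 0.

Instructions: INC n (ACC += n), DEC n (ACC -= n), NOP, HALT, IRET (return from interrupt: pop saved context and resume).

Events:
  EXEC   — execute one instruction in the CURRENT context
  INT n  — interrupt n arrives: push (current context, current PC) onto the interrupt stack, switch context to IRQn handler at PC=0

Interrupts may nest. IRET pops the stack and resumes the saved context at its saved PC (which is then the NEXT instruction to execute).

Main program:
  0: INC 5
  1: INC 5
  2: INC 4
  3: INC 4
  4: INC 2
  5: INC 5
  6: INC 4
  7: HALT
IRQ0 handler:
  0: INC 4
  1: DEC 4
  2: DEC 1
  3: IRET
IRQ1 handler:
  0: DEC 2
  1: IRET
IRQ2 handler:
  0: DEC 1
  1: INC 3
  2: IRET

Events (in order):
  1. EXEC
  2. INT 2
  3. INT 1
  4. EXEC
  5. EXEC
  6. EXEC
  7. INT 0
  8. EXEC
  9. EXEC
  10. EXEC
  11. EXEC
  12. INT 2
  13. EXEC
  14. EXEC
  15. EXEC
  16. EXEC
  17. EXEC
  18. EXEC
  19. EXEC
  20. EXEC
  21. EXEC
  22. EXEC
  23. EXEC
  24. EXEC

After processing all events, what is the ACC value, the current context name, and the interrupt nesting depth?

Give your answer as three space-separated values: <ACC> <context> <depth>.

Event 1 (EXEC): [MAIN] PC=0: INC 5 -> ACC=5
Event 2 (INT 2): INT 2 arrives: push (MAIN, PC=1), enter IRQ2 at PC=0 (depth now 1)
Event 3 (INT 1): INT 1 arrives: push (IRQ2, PC=0), enter IRQ1 at PC=0 (depth now 2)
Event 4 (EXEC): [IRQ1] PC=0: DEC 2 -> ACC=3
Event 5 (EXEC): [IRQ1] PC=1: IRET -> resume IRQ2 at PC=0 (depth now 1)
Event 6 (EXEC): [IRQ2] PC=0: DEC 1 -> ACC=2
Event 7 (INT 0): INT 0 arrives: push (IRQ2, PC=1), enter IRQ0 at PC=0 (depth now 2)
Event 8 (EXEC): [IRQ0] PC=0: INC 4 -> ACC=6
Event 9 (EXEC): [IRQ0] PC=1: DEC 4 -> ACC=2
Event 10 (EXEC): [IRQ0] PC=2: DEC 1 -> ACC=1
Event 11 (EXEC): [IRQ0] PC=3: IRET -> resume IRQ2 at PC=1 (depth now 1)
Event 12 (INT 2): INT 2 arrives: push (IRQ2, PC=1), enter IRQ2 at PC=0 (depth now 2)
Event 13 (EXEC): [IRQ2] PC=0: DEC 1 -> ACC=0
Event 14 (EXEC): [IRQ2] PC=1: INC 3 -> ACC=3
Event 15 (EXEC): [IRQ2] PC=2: IRET -> resume IRQ2 at PC=1 (depth now 1)
Event 16 (EXEC): [IRQ2] PC=1: INC 3 -> ACC=6
Event 17 (EXEC): [IRQ2] PC=2: IRET -> resume MAIN at PC=1 (depth now 0)
Event 18 (EXEC): [MAIN] PC=1: INC 5 -> ACC=11
Event 19 (EXEC): [MAIN] PC=2: INC 4 -> ACC=15
Event 20 (EXEC): [MAIN] PC=3: INC 4 -> ACC=19
Event 21 (EXEC): [MAIN] PC=4: INC 2 -> ACC=21
Event 22 (EXEC): [MAIN] PC=5: INC 5 -> ACC=26
Event 23 (EXEC): [MAIN] PC=6: INC 4 -> ACC=30
Event 24 (EXEC): [MAIN] PC=7: HALT

Answer: 30 MAIN 0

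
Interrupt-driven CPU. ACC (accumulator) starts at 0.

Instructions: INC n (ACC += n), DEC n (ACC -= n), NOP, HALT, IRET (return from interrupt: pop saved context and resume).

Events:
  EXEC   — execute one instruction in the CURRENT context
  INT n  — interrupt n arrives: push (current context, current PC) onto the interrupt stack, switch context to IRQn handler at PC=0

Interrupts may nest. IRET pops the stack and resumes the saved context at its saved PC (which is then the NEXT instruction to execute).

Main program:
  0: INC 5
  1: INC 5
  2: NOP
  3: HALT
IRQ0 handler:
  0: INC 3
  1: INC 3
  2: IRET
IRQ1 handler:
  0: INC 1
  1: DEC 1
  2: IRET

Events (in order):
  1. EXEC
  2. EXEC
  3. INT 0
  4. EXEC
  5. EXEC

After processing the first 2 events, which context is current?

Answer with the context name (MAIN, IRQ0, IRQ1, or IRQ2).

Event 1 (EXEC): [MAIN] PC=0: INC 5 -> ACC=5
Event 2 (EXEC): [MAIN] PC=1: INC 5 -> ACC=10

Answer: MAIN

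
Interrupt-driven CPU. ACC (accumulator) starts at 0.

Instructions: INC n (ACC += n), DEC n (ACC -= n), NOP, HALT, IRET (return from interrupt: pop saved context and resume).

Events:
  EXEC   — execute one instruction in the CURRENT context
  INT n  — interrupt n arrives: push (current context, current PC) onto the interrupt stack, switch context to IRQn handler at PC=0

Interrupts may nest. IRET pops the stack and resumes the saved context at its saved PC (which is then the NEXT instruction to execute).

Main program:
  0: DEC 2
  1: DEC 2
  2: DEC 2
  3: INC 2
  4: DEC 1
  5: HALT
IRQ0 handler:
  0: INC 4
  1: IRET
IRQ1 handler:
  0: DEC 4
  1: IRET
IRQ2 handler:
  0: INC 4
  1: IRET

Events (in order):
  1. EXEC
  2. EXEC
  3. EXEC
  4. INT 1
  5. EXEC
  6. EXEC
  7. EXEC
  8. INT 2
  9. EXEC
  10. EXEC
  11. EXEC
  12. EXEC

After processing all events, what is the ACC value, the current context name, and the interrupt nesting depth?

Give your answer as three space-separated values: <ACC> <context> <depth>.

Answer: -5 MAIN 0

Derivation:
Event 1 (EXEC): [MAIN] PC=0: DEC 2 -> ACC=-2
Event 2 (EXEC): [MAIN] PC=1: DEC 2 -> ACC=-4
Event 3 (EXEC): [MAIN] PC=2: DEC 2 -> ACC=-6
Event 4 (INT 1): INT 1 arrives: push (MAIN, PC=3), enter IRQ1 at PC=0 (depth now 1)
Event 5 (EXEC): [IRQ1] PC=0: DEC 4 -> ACC=-10
Event 6 (EXEC): [IRQ1] PC=1: IRET -> resume MAIN at PC=3 (depth now 0)
Event 7 (EXEC): [MAIN] PC=3: INC 2 -> ACC=-8
Event 8 (INT 2): INT 2 arrives: push (MAIN, PC=4), enter IRQ2 at PC=0 (depth now 1)
Event 9 (EXEC): [IRQ2] PC=0: INC 4 -> ACC=-4
Event 10 (EXEC): [IRQ2] PC=1: IRET -> resume MAIN at PC=4 (depth now 0)
Event 11 (EXEC): [MAIN] PC=4: DEC 1 -> ACC=-5
Event 12 (EXEC): [MAIN] PC=5: HALT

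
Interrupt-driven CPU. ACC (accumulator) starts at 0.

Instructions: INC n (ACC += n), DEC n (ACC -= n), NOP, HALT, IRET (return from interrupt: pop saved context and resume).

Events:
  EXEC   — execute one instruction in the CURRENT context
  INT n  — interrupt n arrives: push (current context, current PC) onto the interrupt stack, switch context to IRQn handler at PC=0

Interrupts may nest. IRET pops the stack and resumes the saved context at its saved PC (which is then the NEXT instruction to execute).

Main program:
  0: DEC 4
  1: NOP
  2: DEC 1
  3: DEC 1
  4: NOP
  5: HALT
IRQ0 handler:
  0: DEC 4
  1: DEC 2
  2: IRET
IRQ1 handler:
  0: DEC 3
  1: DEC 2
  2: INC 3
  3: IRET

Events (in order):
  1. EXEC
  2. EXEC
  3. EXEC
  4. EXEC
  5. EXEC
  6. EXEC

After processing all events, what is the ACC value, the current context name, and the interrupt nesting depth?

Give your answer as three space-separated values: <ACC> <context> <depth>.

Answer: -6 MAIN 0

Derivation:
Event 1 (EXEC): [MAIN] PC=0: DEC 4 -> ACC=-4
Event 2 (EXEC): [MAIN] PC=1: NOP
Event 3 (EXEC): [MAIN] PC=2: DEC 1 -> ACC=-5
Event 4 (EXEC): [MAIN] PC=3: DEC 1 -> ACC=-6
Event 5 (EXEC): [MAIN] PC=4: NOP
Event 6 (EXEC): [MAIN] PC=5: HALT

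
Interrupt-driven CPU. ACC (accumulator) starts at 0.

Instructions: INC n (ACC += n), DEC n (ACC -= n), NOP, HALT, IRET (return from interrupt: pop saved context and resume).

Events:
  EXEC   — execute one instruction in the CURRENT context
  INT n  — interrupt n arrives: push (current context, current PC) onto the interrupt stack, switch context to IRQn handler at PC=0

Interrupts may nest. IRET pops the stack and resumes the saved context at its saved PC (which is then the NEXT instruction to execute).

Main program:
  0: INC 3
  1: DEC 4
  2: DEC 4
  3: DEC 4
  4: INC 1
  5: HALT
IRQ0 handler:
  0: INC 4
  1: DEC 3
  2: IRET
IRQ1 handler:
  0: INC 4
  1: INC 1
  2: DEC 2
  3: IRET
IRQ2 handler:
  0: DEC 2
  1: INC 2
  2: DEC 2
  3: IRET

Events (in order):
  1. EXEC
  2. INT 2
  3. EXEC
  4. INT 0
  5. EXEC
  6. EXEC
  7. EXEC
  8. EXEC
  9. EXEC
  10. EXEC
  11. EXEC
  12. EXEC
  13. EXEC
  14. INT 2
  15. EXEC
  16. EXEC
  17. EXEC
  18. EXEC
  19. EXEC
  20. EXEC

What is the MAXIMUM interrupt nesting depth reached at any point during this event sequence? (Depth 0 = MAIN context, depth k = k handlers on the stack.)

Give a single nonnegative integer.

Answer: 2

Derivation:
Event 1 (EXEC): [MAIN] PC=0: INC 3 -> ACC=3 [depth=0]
Event 2 (INT 2): INT 2 arrives: push (MAIN, PC=1), enter IRQ2 at PC=0 (depth now 1) [depth=1]
Event 3 (EXEC): [IRQ2] PC=0: DEC 2 -> ACC=1 [depth=1]
Event 4 (INT 0): INT 0 arrives: push (IRQ2, PC=1), enter IRQ0 at PC=0 (depth now 2) [depth=2]
Event 5 (EXEC): [IRQ0] PC=0: INC 4 -> ACC=5 [depth=2]
Event 6 (EXEC): [IRQ0] PC=1: DEC 3 -> ACC=2 [depth=2]
Event 7 (EXEC): [IRQ0] PC=2: IRET -> resume IRQ2 at PC=1 (depth now 1) [depth=1]
Event 8 (EXEC): [IRQ2] PC=1: INC 2 -> ACC=4 [depth=1]
Event 9 (EXEC): [IRQ2] PC=2: DEC 2 -> ACC=2 [depth=1]
Event 10 (EXEC): [IRQ2] PC=3: IRET -> resume MAIN at PC=1 (depth now 0) [depth=0]
Event 11 (EXEC): [MAIN] PC=1: DEC 4 -> ACC=-2 [depth=0]
Event 12 (EXEC): [MAIN] PC=2: DEC 4 -> ACC=-6 [depth=0]
Event 13 (EXEC): [MAIN] PC=3: DEC 4 -> ACC=-10 [depth=0]
Event 14 (INT 2): INT 2 arrives: push (MAIN, PC=4), enter IRQ2 at PC=0 (depth now 1) [depth=1]
Event 15 (EXEC): [IRQ2] PC=0: DEC 2 -> ACC=-12 [depth=1]
Event 16 (EXEC): [IRQ2] PC=1: INC 2 -> ACC=-10 [depth=1]
Event 17 (EXEC): [IRQ2] PC=2: DEC 2 -> ACC=-12 [depth=1]
Event 18 (EXEC): [IRQ2] PC=3: IRET -> resume MAIN at PC=4 (depth now 0) [depth=0]
Event 19 (EXEC): [MAIN] PC=4: INC 1 -> ACC=-11 [depth=0]
Event 20 (EXEC): [MAIN] PC=5: HALT [depth=0]
Max depth observed: 2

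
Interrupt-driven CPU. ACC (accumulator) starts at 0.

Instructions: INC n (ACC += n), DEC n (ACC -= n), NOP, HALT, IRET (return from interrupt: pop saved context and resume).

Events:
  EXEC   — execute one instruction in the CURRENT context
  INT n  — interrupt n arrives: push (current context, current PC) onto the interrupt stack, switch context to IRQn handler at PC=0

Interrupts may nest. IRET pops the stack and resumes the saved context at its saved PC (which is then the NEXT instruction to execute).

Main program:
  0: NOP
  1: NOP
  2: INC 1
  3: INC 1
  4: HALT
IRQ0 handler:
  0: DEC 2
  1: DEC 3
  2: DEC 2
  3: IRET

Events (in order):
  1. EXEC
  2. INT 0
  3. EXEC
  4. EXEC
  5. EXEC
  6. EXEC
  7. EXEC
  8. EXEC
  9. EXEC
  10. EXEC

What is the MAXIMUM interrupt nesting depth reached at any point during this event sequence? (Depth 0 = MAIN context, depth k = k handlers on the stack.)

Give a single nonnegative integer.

Answer: 1

Derivation:
Event 1 (EXEC): [MAIN] PC=0: NOP [depth=0]
Event 2 (INT 0): INT 0 arrives: push (MAIN, PC=1), enter IRQ0 at PC=0 (depth now 1) [depth=1]
Event 3 (EXEC): [IRQ0] PC=0: DEC 2 -> ACC=-2 [depth=1]
Event 4 (EXEC): [IRQ0] PC=1: DEC 3 -> ACC=-5 [depth=1]
Event 5 (EXEC): [IRQ0] PC=2: DEC 2 -> ACC=-7 [depth=1]
Event 6 (EXEC): [IRQ0] PC=3: IRET -> resume MAIN at PC=1 (depth now 0) [depth=0]
Event 7 (EXEC): [MAIN] PC=1: NOP [depth=0]
Event 8 (EXEC): [MAIN] PC=2: INC 1 -> ACC=-6 [depth=0]
Event 9 (EXEC): [MAIN] PC=3: INC 1 -> ACC=-5 [depth=0]
Event 10 (EXEC): [MAIN] PC=4: HALT [depth=0]
Max depth observed: 1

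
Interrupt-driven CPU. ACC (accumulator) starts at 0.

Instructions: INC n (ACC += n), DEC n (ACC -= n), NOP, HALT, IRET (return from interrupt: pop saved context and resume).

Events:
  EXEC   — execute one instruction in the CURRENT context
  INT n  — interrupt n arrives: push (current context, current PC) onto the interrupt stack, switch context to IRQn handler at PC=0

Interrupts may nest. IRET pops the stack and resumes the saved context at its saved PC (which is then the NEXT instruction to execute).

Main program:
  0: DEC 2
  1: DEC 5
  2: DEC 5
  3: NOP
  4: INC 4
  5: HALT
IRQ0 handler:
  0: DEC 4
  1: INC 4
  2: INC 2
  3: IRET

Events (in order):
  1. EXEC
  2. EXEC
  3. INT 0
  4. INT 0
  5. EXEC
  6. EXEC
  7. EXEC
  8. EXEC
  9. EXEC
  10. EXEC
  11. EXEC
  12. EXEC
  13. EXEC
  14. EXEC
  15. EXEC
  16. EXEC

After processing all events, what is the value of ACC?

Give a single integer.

Event 1 (EXEC): [MAIN] PC=0: DEC 2 -> ACC=-2
Event 2 (EXEC): [MAIN] PC=1: DEC 5 -> ACC=-7
Event 3 (INT 0): INT 0 arrives: push (MAIN, PC=2), enter IRQ0 at PC=0 (depth now 1)
Event 4 (INT 0): INT 0 arrives: push (IRQ0, PC=0), enter IRQ0 at PC=0 (depth now 2)
Event 5 (EXEC): [IRQ0] PC=0: DEC 4 -> ACC=-11
Event 6 (EXEC): [IRQ0] PC=1: INC 4 -> ACC=-7
Event 7 (EXEC): [IRQ0] PC=2: INC 2 -> ACC=-5
Event 8 (EXEC): [IRQ0] PC=3: IRET -> resume IRQ0 at PC=0 (depth now 1)
Event 9 (EXEC): [IRQ0] PC=0: DEC 4 -> ACC=-9
Event 10 (EXEC): [IRQ0] PC=1: INC 4 -> ACC=-5
Event 11 (EXEC): [IRQ0] PC=2: INC 2 -> ACC=-3
Event 12 (EXEC): [IRQ0] PC=3: IRET -> resume MAIN at PC=2 (depth now 0)
Event 13 (EXEC): [MAIN] PC=2: DEC 5 -> ACC=-8
Event 14 (EXEC): [MAIN] PC=3: NOP
Event 15 (EXEC): [MAIN] PC=4: INC 4 -> ACC=-4
Event 16 (EXEC): [MAIN] PC=5: HALT

Answer: -4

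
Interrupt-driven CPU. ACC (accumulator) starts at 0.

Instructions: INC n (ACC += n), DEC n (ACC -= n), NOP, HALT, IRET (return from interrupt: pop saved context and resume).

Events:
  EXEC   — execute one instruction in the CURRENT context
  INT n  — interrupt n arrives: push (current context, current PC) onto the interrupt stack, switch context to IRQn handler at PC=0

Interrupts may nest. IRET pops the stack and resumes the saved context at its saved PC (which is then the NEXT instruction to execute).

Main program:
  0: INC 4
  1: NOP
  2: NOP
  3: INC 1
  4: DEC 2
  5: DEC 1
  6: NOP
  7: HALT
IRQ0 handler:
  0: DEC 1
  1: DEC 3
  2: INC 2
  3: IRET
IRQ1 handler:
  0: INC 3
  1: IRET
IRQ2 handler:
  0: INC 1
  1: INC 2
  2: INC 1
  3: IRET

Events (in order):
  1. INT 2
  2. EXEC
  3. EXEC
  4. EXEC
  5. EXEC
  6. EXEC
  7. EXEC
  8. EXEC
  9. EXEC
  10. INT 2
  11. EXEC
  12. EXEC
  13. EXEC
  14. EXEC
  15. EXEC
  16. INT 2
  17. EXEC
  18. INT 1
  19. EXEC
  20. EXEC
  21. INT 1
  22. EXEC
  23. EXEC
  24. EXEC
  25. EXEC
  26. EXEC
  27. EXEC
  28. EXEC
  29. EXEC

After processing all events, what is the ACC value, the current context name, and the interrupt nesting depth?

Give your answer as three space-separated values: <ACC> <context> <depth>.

Answer: 20 MAIN 0

Derivation:
Event 1 (INT 2): INT 2 arrives: push (MAIN, PC=0), enter IRQ2 at PC=0 (depth now 1)
Event 2 (EXEC): [IRQ2] PC=0: INC 1 -> ACC=1
Event 3 (EXEC): [IRQ2] PC=1: INC 2 -> ACC=3
Event 4 (EXEC): [IRQ2] PC=2: INC 1 -> ACC=4
Event 5 (EXEC): [IRQ2] PC=3: IRET -> resume MAIN at PC=0 (depth now 0)
Event 6 (EXEC): [MAIN] PC=0: INC 4 -> ACC=8
Event 7 (EXEC): [MAIN] PC=1: NOP
Event 8 (EXEC): [MAIN] PC=2: NOP
Event 9 (EXEC): [MAIN] PC=3: INC 1 -> ACC=9
Event 10 (INT 2): INT 2 arrives: push (MAIN, PC=4), enter IRQ2 at PC=0 (depth now 1)
Event 11 (EXEC): [IRQ2] PC=0: INC 1 -> ACC=10
Event 12 (EXEC): [IRQ2] PC=1: INC 2 -> ACC=12
Event 13 (EXEC): [IRQ2] PC=2: INC 1 -> ACC=13
Event 14 (EXEC): [IRQ2] PC=3: IRET -> resume MAIN at PC=4 (depth now 0)
Event 15 (EXEC): [MAIN] PC=4: DEC 2 -> ACC=11
Event 16 (INT 2): INT 2 arrives: push (MAIN, PC=5), enter IRQ2 at PC=0 (depth now 1)
Event 17 (EXEC): [IRQ2] PC=0: INC 1 -> ACC=12
Event 18 (INT 1): INT 1 arrives: push (IRQ2, PC=1), enter IRQ1 at PC=0 (depth now 2)
Event 19 (EXEC): [IRQ1] PC=0: INC 3 -> ACC=15
Event 20 (EXEC): [IRQ1] PC=1: IRET -> resume IRQ2 at PC=1 (depth now 1)
Event 21 (INT 1): INT 1 arrives: push (IRQ2, PC=1), enter IRQ1 at PC=0 (depth now 2)
Event 22 (EXEC): [IRQ1] PC=0: INC 3 -> ACC=18
Event 23 (EXEC): [IRQ1] PC=1: IRET -> resume IRQ2 at PC=1 (depth now 1)
Event 24 (EXEC): [IRQ2] PC=1: INC 2 -> ACC=20
Event 25 (EXEC): [IRQ2] PC=2: INC 1 -> ACC=21
Event 26 (EXEC): [IRQ2] PC=3: IRET -> resume MAIN at PC=5 (depth now 0)
Event 27 (EXEC): [MAIN] PC=5: DEC 1 -> ACC=20
Event 28 (EXEC): [MAIN] PC=6: NOP
Event 29 (EXEC): [MAIN] PC=7: HALT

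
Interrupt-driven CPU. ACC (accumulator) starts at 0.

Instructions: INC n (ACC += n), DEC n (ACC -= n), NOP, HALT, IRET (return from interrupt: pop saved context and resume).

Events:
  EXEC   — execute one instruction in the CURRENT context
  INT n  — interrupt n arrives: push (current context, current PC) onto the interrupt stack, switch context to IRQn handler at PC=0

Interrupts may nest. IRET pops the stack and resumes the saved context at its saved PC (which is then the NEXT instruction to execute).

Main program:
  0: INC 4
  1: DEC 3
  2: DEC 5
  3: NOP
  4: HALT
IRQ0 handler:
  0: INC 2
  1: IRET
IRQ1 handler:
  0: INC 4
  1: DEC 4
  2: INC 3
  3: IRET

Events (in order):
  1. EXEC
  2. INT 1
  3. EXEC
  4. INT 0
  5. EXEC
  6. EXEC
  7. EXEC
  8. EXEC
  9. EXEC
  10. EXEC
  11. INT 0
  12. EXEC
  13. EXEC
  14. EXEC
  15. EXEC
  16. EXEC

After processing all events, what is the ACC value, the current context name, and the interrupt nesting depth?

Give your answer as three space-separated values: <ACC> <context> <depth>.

Event 1 (EXEC): [MAIN] PC=0: INC 4 -> ACC=4
Event 2 (INT 1): INT 1 arrives: push (MAIN, PC=1), enter IRQ1 at PC=0 (depth now 1)
Event 3 (EXEC): [IRQ1] PC=0: INC 4 -> ACC=8
Event 4 (INT 0): INT 0 arrives: push (IRQ1, PC=1), enter IRQ0 at PC=0 (depth now 2)
Event 5 (EXEC): [IRQ0] PC=0: INC 2 -> ACC=10
Event 6 (EXEC): [IRQ0] PC=1: IRET -> resume IRQ1 at PC=1 (depth now 1)
Event 7 (EXEC): [IRQ1] PC=1: DEC 4 -> ACC=6
Event 8 (EXEC): [IRQ1] PC=2: INC 3 -> ACC=9
Event 9 (EXEC): [IRQ1] PC=3: IRET -> resume MAIN at PC=1 (depth now 0)
Event 10 (EXEC): [MAIN] PC=1: DEC 3 -> ACC=6
Event 11 (INT 0): INT 0 arrives: push (MAIN, PC=2), enter IRQ0 at PC=0 (depth now 1)
Event 12 (EXEC): [IRQ0] PC=0: INC 2 -> ACC=8
Event 13 (EXEC): [IRQ0] PC=1: IRET -> resume MAIN at PC=2 (depth now 0)
Event 14 (EXEC): [MAIN] PC=2: DEC 5 -> ACC=3
Event 15 (EXEC): [MAIN] PC=3: NOP
Event 16 (EXEC): [MAIN] PC=4: HALT

Answer: 3 MAIN 0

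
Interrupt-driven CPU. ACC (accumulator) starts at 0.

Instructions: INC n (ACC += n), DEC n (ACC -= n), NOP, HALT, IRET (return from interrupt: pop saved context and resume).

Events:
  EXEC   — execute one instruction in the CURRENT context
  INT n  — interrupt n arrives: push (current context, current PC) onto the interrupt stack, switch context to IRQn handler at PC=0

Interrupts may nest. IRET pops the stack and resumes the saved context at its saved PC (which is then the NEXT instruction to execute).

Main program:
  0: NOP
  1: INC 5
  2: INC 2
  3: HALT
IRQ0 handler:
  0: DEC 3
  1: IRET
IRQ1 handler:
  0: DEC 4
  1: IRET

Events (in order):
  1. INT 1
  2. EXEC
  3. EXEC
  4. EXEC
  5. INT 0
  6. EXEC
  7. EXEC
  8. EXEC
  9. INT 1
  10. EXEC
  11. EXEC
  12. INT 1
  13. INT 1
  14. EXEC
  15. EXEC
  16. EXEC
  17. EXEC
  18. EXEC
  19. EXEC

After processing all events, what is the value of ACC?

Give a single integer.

Answer: -12

Derivation:
Event 1 (INT 1): INT 1 arrives: push (MAIN, PC=0), enter IRQ1 at PC=0 (depth now 1)
Event 2 (EXEC): [IRQ1] PC=0: DEC 4 -> ACC=-4
Event 3 (EXEC): [IRQ1] PC=1: IRET -> resume MAIN at PC=0 (depth now 0)
Event 4 (EXEC): [MAIN] PC=0: NOP
Event 5 (INT 0): INT 0 arrives: push (MAIN, PC=1), enter IRQ0 at PC=0 (depth now 1)
Event 6 (EXEC): [IRQ0] PC=0: DEC 3 -> ACC=-7
Event 7 (EXEC): [IRQ0] PC=1: IRET -> resume MAIN at PC=1 (depth now 0)
Event 8 (EXEC): [MAIN] PC=1: INC 5 -> ACC=-2
Event 9 (INT 1): INT 1 arrives: push (MAIN, PC=2), enter IRQ1 at PC=0 (depth now 1)
Event 10 (EXEC): [IRQ1] PC=0: DEC 4 -> ACC=-6
Event 11 (EXEC): [IRQ1] PC=1: IRET -> resume MAIN at PC=2 (depth now 0)
Event 12 (INT 1): INT 1 arrives: push (MAIN, PC=2), enter IRQ1 at PC=0 (depth now 1)
Event 13 (INT 1): INT 1 arrives: push (IRQ1, PC=0), enter IRQ1 at PC=0 (depth now 2)
Event 14 (EXEC): [IRQ1] PC=0: DEC 4 -> ACC=-10
Event 15 (EXEC): [IRQ1] PC=1: IRET -> resume IRQ1 at PC=0 (depth now 1)
Event 16 (EXEC): [IRQ1] PC=0: DEC 4 -> ACC=-14
Event 17 (EXEC): [IRQ1] PC=1: IRET -> resume MAIN at PC=2 (depth now 0)
Event 18 (EXEC): [MAIN] PC=2: INC 2 -> ACC=-12
Event 19 (EXEC): [MAIN] PC=3: HALT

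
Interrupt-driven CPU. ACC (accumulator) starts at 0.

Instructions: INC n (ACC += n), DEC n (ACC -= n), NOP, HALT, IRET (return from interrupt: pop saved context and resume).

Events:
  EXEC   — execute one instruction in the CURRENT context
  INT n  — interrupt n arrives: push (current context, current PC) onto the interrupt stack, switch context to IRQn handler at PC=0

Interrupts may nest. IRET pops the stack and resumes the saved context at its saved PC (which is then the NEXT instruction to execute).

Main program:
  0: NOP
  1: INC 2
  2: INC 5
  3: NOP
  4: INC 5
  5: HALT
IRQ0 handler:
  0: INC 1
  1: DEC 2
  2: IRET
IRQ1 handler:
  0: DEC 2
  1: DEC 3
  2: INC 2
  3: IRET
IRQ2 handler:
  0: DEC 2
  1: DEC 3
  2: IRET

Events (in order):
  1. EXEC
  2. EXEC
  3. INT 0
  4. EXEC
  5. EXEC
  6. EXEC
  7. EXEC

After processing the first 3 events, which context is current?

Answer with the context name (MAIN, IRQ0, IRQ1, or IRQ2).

Event 1 (EXEC): [MAIN] PC=0: NOP
Event 2 (EXEC): [MAIN] PC=1: INC 2 -> ACC=2
Event 3 (INT 0): INT 0 arrives: push (MAIN, PC=2), enter IRQ0 at PC=0 (depth now 1)

Answer: IRQ0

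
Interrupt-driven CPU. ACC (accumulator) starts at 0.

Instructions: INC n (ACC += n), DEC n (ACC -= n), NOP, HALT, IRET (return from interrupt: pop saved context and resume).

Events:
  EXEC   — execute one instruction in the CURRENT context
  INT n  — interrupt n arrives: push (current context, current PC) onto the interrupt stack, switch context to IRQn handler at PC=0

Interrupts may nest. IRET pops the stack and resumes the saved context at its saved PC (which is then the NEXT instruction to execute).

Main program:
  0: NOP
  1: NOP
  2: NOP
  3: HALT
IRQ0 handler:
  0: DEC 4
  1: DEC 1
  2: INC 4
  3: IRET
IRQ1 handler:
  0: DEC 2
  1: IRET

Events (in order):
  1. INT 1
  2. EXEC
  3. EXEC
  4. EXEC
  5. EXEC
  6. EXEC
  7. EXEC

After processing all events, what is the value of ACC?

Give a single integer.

Event 1 (INT 1): INT 1 arrives: push (MAIN, PC=0), enter IRQ1 at PC=0 (depth now 1)
Event 2 (EXEC): [IRQ1] PC=0: DEC 2 -> ACC=-2
Event 3 (EXEC): [IRQ1] PC=1: IRET -> resume MAIN at PC=0 (depth now 0)
Event 4 (EXEC): [MAIN] PC=0: NOP
Event 5 (EXEC): [MAIN] PC=1: NOP
Event 6 (EXEC): [MAIN] PC=2: NOP
Event 7 (EXEC): [MAIN] PC=3: HALT

Answer: -2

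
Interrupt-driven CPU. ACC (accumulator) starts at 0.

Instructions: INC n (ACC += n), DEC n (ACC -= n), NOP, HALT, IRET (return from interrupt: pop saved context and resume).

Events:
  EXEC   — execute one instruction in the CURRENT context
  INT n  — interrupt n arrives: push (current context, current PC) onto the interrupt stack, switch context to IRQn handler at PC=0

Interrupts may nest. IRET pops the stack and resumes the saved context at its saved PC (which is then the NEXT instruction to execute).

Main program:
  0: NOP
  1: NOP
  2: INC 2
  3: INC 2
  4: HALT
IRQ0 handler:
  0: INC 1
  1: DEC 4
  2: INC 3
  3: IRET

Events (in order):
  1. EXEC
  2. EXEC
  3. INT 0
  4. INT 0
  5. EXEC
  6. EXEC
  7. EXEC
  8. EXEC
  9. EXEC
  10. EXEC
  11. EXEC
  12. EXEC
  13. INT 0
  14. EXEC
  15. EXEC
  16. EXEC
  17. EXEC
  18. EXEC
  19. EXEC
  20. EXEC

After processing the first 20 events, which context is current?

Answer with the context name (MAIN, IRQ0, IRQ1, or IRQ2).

Answer: MAIN

Derivation:
Event 1 (EXEC): [MAIN] PC=0: NOP
Event 2 (EXEC): [MAIN] PC=1: NOP
Event 3 (INT 0): INT 0 arrives: push (MAIN, PC=2), enter IRQ0 at PC=0 (depth now 1)
Event 4 (INT 0): INT 0 arrives: push (IRQ0, PC=0), enter IRQ0 at PC=0 (depth now 2)
Event 5 (EXEC): [IRQ0] PC=0: INC 1 -> ACC=1
Event 6 (EXEC): [IRQ0] PC=1: DEC 4 -> ACC=-3
Event 7 (EXEC): [IRQ0] PC=2: INC 3 -> ACC=0
Event 8 (EXEC): [IRQ0] PC=3: IRET -> resume IRQ0 at PC=0 (depth now 1)
Event 9 (EXEC): [IRQ0] PC=0: INC 1 -> ACC=1
Event 10 (EXEC): [IRQ0] PC=1: DEC 4 -> ACC=-3
Event 11 (EXEC): [IRQ0] PC=2: INC 3 -> ACC=0
Event 12 (EXEC): [IRQ0] PC=3: IRET -> resume MAIN at PC=2 (depth now 0)
Event 13 (INT 0): INT 0 arrives: push (MAIN, PC=2), enter IRQ0 at PC=0 (depth now 1)
Event 14 (EXEC): [IRQ0] PC=0: INC 1 -> ACC=1
Event 15 (EXEC): [IRQ0] PC=1: DEC 4 -> ACC=-3
Event 16 (EXEC): [IRQ0] PC=2: INC 3 -> ACC=0
Event 17 (EXEC): [IRQ0] PC=3: IRET -> resume MAIN at PC=2 (depth now 0)
Event 18 (EXEC): [MAIN] PC=2: INC 2 -> ACC=2
Event 19 (EXEC): [MAIN] PC=3: INC 2 -> ACC=4
Event 20 (EXEC): [MAIN] PC=4: HALT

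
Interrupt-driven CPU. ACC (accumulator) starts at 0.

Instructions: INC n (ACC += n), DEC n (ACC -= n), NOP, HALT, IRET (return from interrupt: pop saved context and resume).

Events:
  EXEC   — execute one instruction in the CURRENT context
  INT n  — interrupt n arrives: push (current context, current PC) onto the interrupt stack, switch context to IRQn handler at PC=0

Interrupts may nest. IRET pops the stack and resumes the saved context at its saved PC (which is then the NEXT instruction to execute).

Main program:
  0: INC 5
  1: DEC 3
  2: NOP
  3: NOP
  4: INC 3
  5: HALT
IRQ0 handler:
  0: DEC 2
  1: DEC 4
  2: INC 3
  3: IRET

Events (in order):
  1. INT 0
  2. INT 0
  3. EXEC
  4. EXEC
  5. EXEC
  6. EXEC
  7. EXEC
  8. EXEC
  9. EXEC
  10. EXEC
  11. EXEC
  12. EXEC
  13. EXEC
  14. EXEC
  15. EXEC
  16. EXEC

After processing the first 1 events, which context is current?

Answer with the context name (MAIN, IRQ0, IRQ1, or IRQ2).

Event 1 (INT 0): INT 0 arrives: push (MAIN, PC=0), enter IRQ0 at PC=0 (depth now 1)

Answer: IRQ0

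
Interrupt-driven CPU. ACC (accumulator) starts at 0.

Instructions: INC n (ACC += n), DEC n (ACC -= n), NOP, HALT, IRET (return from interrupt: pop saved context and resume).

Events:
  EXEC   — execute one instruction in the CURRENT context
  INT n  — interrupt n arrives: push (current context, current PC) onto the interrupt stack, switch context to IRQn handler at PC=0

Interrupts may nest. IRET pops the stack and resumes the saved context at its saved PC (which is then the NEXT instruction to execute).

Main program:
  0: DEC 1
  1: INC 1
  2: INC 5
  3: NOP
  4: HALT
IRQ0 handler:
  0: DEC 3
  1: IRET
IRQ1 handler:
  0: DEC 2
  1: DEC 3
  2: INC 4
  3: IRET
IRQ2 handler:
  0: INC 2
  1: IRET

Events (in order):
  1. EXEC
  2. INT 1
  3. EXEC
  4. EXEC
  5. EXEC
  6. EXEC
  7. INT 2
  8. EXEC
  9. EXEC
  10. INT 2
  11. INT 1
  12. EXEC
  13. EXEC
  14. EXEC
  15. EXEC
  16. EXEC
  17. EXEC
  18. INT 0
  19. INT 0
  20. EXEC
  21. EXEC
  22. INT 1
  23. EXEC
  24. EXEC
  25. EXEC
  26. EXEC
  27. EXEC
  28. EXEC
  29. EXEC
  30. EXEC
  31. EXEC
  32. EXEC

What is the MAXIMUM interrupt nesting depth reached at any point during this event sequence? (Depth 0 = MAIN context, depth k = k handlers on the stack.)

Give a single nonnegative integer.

Answer: 2

Derivation:
Event 1 (EXEC): [MAIN] PC=0: DEC 1 -> ACC=-1 [depth=0]
Event 2 (INT 1): INT 1 arrives: push (MAIN, PC=1), enter IRQ1 at PC=0 (depth now 1) [depth=1]
Event 3 (EXEC): [IRQ1] PC=0: DEC 2 -> ACC=-3 [depth=1]
Event 4 (EXEC): [IRQ1] PC=1: DEC 3 -> ACC=-6 [depth=1]
Event 5 (EXEC): [IRQ1] PC=2: INC 4 -> ACC=-2 [depth=1]
Event 6 (EXEC): [IRQ1] PC=3: IRET -> resume MAIN at PC=1 (depth now 0) [depth=0]
Event 7 (INT 2): INT 2 arrives: push (MAIN, PC=1), enter IRQ2 at PC=0 (depth now 1) [depth=1]
Event 8 (EXEC): [IRQ2] PC=0: INC 2 -> ACC=0 [depth=1]
Event 9 (EXEC): [IRQ2] PC=1: IRET -> resume MAIN at PC=1 (depth now 0) [depth=0]
Event 10 (INT 2): INT 2 arrives: push (MAIN, PC=1), enter IRQ2 at PC=0 (depth now 1) [depth=1]
Event 11 (INT 1): INT 1 arrives: push (IRQ2, PC=0), enter IRQ1 at PC=0 (depth now 2) [depth=2]
Event 12 (EXEC): [IRQ1] PC=0: DEC 2 -> ACC=-2 [depth=2]
Event 13 (EXEC): [IRQ1] PC=1: DEC 3 -> ACC=-5 [depth=2]
Event 14 (EXEC): [IRQ1] PC=2: INC 4 -> ACC=-1 [depth=2]
Event 15 (EXEC): [IRQ1] PC=3: IRET -> resume IRQ2 at PC=0 (depth now 1) [depth=1]
Event 16 (EXEC): [IRQ2] PC=0: INC 2 -> ACC=1 [depth=1]
Event 17 (EXEC): [IRQ2] PC=1: IRET -> resume MAIN at PC=1 (depth now 0) [depth=0]
Event 18 (INT 0): INT 0 arrives: push (MAIN, PC=1), enter IRQ0 at PC=0 (depth now 1) [depth=1]
Event 19 (INT 0): INT 0 arrives: push (IRQ0, PC=0), enter IRQ0 at PC=0 (depth now 2) [depth=2]
Event 20 (EXEC): [IRQ0] PC=0: DEC 3 -> ACC=-2 [depth=2]
Event 21 (EXEC): [IRQ0] PC=1: IRET -> resume IRQ0 at PC=0 (depth now 1) [depth=1]
Event 22 (INT 1): INT 1 arrives: push (IRQ0, PC=0), enter IRQ1 at PC=0 (depth now 2) [depth=2]
Event 23 (EXEC): [IRQ1] PC=0: DEC 2 -> ACC=-4 [depth=2]
Event 24 (EXEC): [IRQ1] PC=1: DEC 3 -> ACC=-7 [depth=2]
Event 25 (EXEC): [IRQ1] PC=2: INC 4 -> ACC=-3 [depth=2]
Event 26 (EXEC): [IRQ1] PC=3: IRET -> resume IRQ0 at PC=0 (depth now 1) [depth=1]
Event 27 (EXEC): [IRQ0] PC=0: DEC 3 -> ACC=-6 [depth=1]
Event 28 (EXEC): [IRQ0] PC=1: IRET -> resume MAIN at PC=1 (depth now 0) [depth=0]
Event 29 (EXEC): [MAIN] PC=1: INC 1 -> ACC=-5 [depth=0]
Event 30 (EXEC): [MAIN] PC=2: INC 5 -> ACC=0 [depth=0]
Event 31 (EXEC): [MAIN] PC=3: NOP [depth=0]
Event 32 (EXEC): [MAIN] PC=4: HALT [depth=0]
Max depth observed: 2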